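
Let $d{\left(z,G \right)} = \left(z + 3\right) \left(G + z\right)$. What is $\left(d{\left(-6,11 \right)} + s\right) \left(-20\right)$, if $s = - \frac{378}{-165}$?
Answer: $\frac{2796}{11} \approx 254.18$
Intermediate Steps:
$s = \frac{126}{55}$ ($s = \left(-378\right) \left(- \frac{1}{165}\right) = \frac{126}{55} \approx 2.2909$)
$d{\left(z,G \right)} = \left(3 + z\right) \left(G + z\right)$
$\left(d{\left(-6,11 \right)} + s\right) \left(-20\right) = \left(\left(\left(-6\right)^{2} + 3 \cdot 11 + 3 \left(-6\right) + 11 \left(-6\right)\right) + \frac{126}{55}\right) \left(-20\right) = \left(\left(36 + 33 - 18 - 66\right) + \frac{126}{55}\right) \left(-20\right) = \left(-15 + \frac{126}{55}\right) \left(-20\right) = \left(- \frac{699}{55}\right) \left(-20\right) = \frac{2796}{11}$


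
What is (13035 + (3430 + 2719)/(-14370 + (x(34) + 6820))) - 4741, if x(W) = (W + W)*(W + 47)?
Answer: 16930199/2042 ≈ 8291.0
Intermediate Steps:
x(W) = 2*W*(47 + W) (x(W) = (2*W)*(47 + W) = 2*W*(47 + W))
(13035 + (3430 + 2719)/(-14370 + (x(34) + 6820))) - 4741 = (13035 + (3430 + 2719)/(-14370 + (2*34*(47 + 34) + 6820))) - 4741 = (13035 + 6149/(-14370 + (2*34*81 + 6820))) - 4741 = (13035 + 6149/(-14370 + (5508 + 6820))) - 4741 = (13035 + 6149/(-14370 + 12328)) - 4741 = (13035 + 6149/(-2042)) - 4741 = (13035 + 6149*(-1/2042)) - 4741 = (13035 - 6149/2042) - 4741 = 26611321/2042 - 4741 = 16930199/2042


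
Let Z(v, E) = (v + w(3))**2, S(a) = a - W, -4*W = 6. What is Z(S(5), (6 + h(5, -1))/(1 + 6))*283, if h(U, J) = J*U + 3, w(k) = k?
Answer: 102163/4 ≈ 25541.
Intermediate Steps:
W = -3/2 (W = -1/4*6 = -3/2 ≈ -1.5000)
S(a) = 3/2 + a (S(a) = a - 1*(-3/2) = a + 3/2 = 3/2 + a)
h(U, J) = 3 + J*U
Z(v, E) = (3 + v)**2 (Z(v, E) = (v + 3)**2 = (3 + v)**2)
Z(S(5), (6 + h(5, -1))/(1 + 6))*283 = (3 + (3/2 + 5))**2*283 = (3 + 13/2)**2*283 = (19/2)**2*283 = (361/4)*283 = 102163/4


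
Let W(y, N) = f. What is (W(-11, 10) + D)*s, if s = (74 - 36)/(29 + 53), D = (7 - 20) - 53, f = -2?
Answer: -1292/41 ≈ -31.512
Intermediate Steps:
W(y, N) = -2
D = -66 (D = -13 - 53 = -66)
s = 19/41 (s = 38/82 = 38*(1/82) = 19/41 ≈ 0.46341)
(W(-11, 10) + D)*s = (-2 - 66)*(19/41) = -68*19/41 = -1292/41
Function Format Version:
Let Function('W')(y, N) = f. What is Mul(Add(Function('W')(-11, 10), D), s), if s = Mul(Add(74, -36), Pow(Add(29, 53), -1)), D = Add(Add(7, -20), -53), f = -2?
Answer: Rational(-1292, 41) ≈ -31.512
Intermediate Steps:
Function('W')(y, N) = -2
D = -66 (D = Add(-13, -53) = -66)
s = Rational(19, 41) (s = Mul(38, Pow(82, -1)) = Mul(38, Rational(1, 82)) = Rational(19, 41) ≈ 0.46341)
Mul(Add(Function('W')(-11, 10), D), s) = Mul(Add(-2, -66), Rational(19, 41)) = Mul(-68, Rational(19, 41)) = Rational(-1292, 41)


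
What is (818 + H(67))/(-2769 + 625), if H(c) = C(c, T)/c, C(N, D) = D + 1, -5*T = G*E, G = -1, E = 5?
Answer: -6851/17956 ≈ -0.38154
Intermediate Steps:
T = 1 (T = -(-1)*5/5 = -1/5*(-5) = 1)
C(N, D) = 1 + D
H(c) = 2/c (H(c) = (1 + 1)/c = 2/c)
(818 + H(67))/(-2769 + 625) = (818 + 2/67)/(-2769 + 625) = (818 + 2*(1/67))/(-2144) = (818 + 2/67)*(-1/2144) = (54808/67)*(-1/2144) = -6851/17956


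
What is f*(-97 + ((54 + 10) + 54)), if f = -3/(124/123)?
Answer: -7749/124 ≈ -62.492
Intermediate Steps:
f = -369/124 (f = -3/(124*(1/123)) = -3/124/123 = -3*123/124 = -369/124 ≈ -2.9758)
f*(-97 + ((54 + 10) + 54)) = -369*(-97 + ((54 + 10) + 54))/124 = -369*(-97 + (64 + 54))/124 = -369*(-97 + 118)/124 = -369/124*21 = -7749/124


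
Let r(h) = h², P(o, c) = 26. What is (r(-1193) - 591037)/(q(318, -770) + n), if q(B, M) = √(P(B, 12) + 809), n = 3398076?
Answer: 2827919624112/11546920500941 - 832212*√835/11546920500941 ≈ 0.24490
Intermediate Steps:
q(B, M) = √835 (q(B, M) = √(26 + 809) = √835)
(r(-1193) - 591037)/(q(318, -770) + n) = ((-1193)² - 591037)/(√835 + 3398076) = (1423249 - 591037)/(3398076 + √835) = 832212/(3398076 + √835)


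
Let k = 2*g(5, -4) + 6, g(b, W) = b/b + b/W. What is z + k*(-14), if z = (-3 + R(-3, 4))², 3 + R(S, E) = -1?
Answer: -28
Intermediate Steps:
g(b, W) = 1 + b/W
R(S, E) = -4 (R(S, E) = -3 - 1 = -4)
z = 49 (z = (-3 - 4)² = (-7)² = 49)
k = 11/2 (k = 2*((-4 + 5)/(-4)) + 6 = 2*(-¼*1) + 6 = 2*(-¼) + 6 = -½ + 6 = 11/2 ≈ 5.5000)
z + k*(-14) = 49 + (11/2)*(-14) = 49 - 77 = -28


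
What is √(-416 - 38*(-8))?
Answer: 4*I*√7 ≈ 10.583*I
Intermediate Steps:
√(-416 - 38*(-8)) = √(-416 + 304) = √(-112) = 4*I*√7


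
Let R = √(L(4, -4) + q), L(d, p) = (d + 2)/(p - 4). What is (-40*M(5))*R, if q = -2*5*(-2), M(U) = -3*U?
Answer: 300*√77 ≈ 2632.5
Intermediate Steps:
L(d, p) = (2 + d)/(-4 + p)
q = 20 (q = -10*(-2) = 20)
R = √77/2 (R = √((2 + 4)/(-4 - 4) + 20) = √(6/(-8) + 20) = √(-⅛*6 + 20) = √(-¾ + 20) = √(77/4) = √77/2 ≈ 4.3875)
(-40*M(5))*R = (-(-120)*5)*(√77/2) = (-40*(-15))*(√77/2) = 600*(√77/2) = 300*√77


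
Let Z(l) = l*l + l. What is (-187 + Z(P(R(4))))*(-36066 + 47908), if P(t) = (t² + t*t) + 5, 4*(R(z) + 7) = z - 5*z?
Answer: 723179098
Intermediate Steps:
R(z) = -7 - z (R(z) = -7 + (z - 5*z)/4 = -7 + (-4*z)/4 = -7 - z)
P(t) = 5 + 2*t² (P(t) = (t² + t²) + 5 = 2*t² + 5 = 5 + 2*t²)
Z(l) = l + l² (Z(l) = l² + l = l + l²)
(-187 + Z(P(R(4))))*(-36066 + 47908) = (-187 + (5 + 2*(-7 - 1*4)²)*(1 + (5 + 2*(-7 - 1*4)²)))*(-36066 + 47908) = (-187 + (5 + 2*(-7 - 4)²)*(1 + (5 + 2*(-7 - 4)²)))*11842 = (-187 + (5 + 2*(-11)²)*(1 + (5 + 2*(-11)²)))*11842 = (-187 + (5 + 2*121)*(1 + (5 + 2*121)))*11842 = (-187 + (5 + 242)*(1 + (5 + 242)))*11842 = (-187 + 247*(1 + 247))*11842 = (-187 + 247*248)*11842 = (-187 + 61256)*11842 = 61069*11842 = 723179098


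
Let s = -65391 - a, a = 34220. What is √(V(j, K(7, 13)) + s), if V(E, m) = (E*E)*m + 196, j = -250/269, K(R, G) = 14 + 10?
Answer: I*√7192268815/269 ≈ 315.27*I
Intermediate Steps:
K(R, G) = 24
j = -250/269 (j = -250*1/269 = -250/269 ≈ -0.92937)
s = -99611 (s = -65391 - 1*34220 = -65391 - 34220 = -99611)
V(E, m) = 196 + m*E² (V(E, m) = E²*m + 196 = m*E² + 196 = 196 + m*E²)
√(V(j, K(7, 13)) + s) = √((196 + 24*(-250/269)²) - 99611) = √((196 + 24*(62500/72361)) - 99611) = √((196 + 1500000/72361) - 99611) = √(15682756/72361 - 99611) = √(-7192268815/72361) = I*√7192268815/269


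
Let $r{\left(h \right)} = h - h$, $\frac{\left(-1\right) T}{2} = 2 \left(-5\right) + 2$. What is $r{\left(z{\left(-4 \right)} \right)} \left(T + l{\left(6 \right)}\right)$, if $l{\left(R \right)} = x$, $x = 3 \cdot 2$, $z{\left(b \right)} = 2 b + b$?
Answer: $0$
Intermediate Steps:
$z{\left(b \right)} = 3 b$
$T = 16$ ($T = - 2 \left(2 \left(-5\right) + 2\right) = - 2 \left(-10 + 2\right) = \left(-2\right) \left(-8\right) = 16$)
$x = 6$
$l{\left(R \right)} = 6$
$r{\left(h \right)} = 0$
$r{\left(z{\left(-4 \right)} \right)} \left(T + l{\left(6 \right)}\right) = 0 \left(16 + 6\right) = 0 \cdot 22 = 0$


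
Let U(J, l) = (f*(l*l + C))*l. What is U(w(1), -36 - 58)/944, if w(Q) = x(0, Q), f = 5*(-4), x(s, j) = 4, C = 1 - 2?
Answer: 2076225/118 ≈ 17595.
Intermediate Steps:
C = -1
f = -20
w(Q) = 4
U(J, l) = l*(20 - 20*l²) (U(J, l) = (-20*(l*l - 1))*l = (-20*(l² - 1))*l = (-20*(-1 + l²))*l = (20 - 20*l²)*l = l*(20 - 20*l²))
U(w(1), -36 - 58)/944 = (20*(-36 - 58)*(1 - (-36 - 58)²))/944 = (20*(-94)*(1 - 1*(-94)²))*(1/944) = (20*(-94)*(1 - 1*8836))*(1/944) = (20*(-94)*(1 - 8836))*(1/944) = (20*(-94)*(-8835))*(1/944) = 16609800*(1/944) = 2076225/118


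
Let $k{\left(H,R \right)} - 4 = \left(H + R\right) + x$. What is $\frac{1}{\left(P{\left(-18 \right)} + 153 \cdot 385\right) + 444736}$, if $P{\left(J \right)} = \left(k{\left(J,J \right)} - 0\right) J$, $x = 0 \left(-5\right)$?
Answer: $\frac{1}{504217} \approx 1.9833 \cdot 10^{-6}$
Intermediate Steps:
$x = 0$
$k{\left(H,R \right)} = 4 + H + R$ ($k{\left(H,R \right)} = 4 + \left(\left(H + R\right) + 0\right) = 4 + \left(H + R\right) = 4 + H + R$)
$P{\left(J \right)} = J \left(4 + 2 J\right)$ ($P{\left(J \right)} = \left(\left(4 + J + J\right) - 0\right) J = \left(\left(4 + 2 J\right) + 0\right) J = \left(4 + 2 J\right) J = J \left(4 + 2 J\right)$)
$\frac{1}{\left(P{\left(-18 \right)} + 153 \cdot 385\right) + 444736} = \frac{1}{\left(2 \left(-18\right) \left(2 - 18\right) + 153 \cdot 385\right) + 444736} = \frac{1}{\left(2 \left(-18\right) \left(-16\right) + 58905\right) + 444736} = \frac{1}{\left(576 + 58905\right) + 444736} = \frac{1}{59481 + 444736} = \frac{1}{504217}$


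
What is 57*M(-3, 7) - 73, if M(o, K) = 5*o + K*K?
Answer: 1865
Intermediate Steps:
M(o, K) = K² + 5*o (M(o, K) = 5*o + K² = K² + 5*o)
57*M(-3, 7) - 73 = 57*(7² + 5*(-3)) - 73 = 57*(49 - 15) - 73 = 57*34 - 73 = 1938 - 73 = 1865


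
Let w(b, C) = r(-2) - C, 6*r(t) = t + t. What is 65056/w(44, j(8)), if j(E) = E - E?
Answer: -97584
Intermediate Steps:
j(E) = 0
r(t) = t/3 (r(t) = (t + t)/6 = (2*t)/6 = t/3)
w(b, C) = -2/3 - C (w(b, C) = (1/3)*(-2) - C = -2/3 - C)
65056/w(44, j(8)) = 65056/(-2/3 - 1*0) = 65056/(-2/3 + 0) = 65056/(-2/3) = 65056*(-3/2) = -97584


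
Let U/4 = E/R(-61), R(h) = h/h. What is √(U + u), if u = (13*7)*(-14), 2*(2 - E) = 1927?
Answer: 32*I*√5 ≈ 71.554*I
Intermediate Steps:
E = -1923/2 (E = 2 - ½*1927 = 2 - 1927/2 = -1923/2 ≈ -961.50)
R(h) = 1
U = -3846 (U = 4*(-1923/2/1) = 4*(-1923/2*1) = 4*(-1923/2) = -3846)
u = -1274 (u = 91*(-14) = -1274)
√(U + u) = √(-3846 - 1274) = √(-5120) = 32*I*√5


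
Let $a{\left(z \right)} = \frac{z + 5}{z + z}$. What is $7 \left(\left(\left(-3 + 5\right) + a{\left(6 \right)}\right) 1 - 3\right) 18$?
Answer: $- \frac{21}{2} \approx -10.5$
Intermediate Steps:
$a{\left(z \right)} = \frac{5 + z}{2 z}$
$7 \left(\left(\left(-3 + 5\right) + a{\left(6 \right)}\right) 1 - 3\right) 18 = 7 \left(\left(\left(-3 + 5\right) + \frac{5 + 6}{2 \cdot 6}\right) 1 - 3\right) 18 = 7 \left(\left(2 + \frac{1}{2} \cdot \frac{1}{6} \cdot 11\right) 1 - 3\right) 18 = 7 \left(\left(2 + \frac{11}{12}\right) 1 - 3\right) 18 = 7 \left(\frac{35}{12} \cdot 1 - 3\right) 18 = 7 \left(\frac{35}{12} - 3\right) 18 = 7 \left(- \frac{1}{12}\right) 18 = \left(- \frac{7}{12}\right) 18 = - \frac{21}{2}$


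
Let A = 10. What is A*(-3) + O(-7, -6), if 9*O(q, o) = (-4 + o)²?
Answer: -170/9 ≈ -18.889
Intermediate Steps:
O(q, o) = (-4 + o)²/9
A*(-3) + O(-7, -6) = 10*(-3) + (-4 - 6)²/9 = -30 + (⅑)*(-10)² = -30 + (⅑)*100 = -30 + 100/9 = -170/9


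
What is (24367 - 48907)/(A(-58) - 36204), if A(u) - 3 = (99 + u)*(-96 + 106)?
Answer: 24540/35791 ≈ 0.68565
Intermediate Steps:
A(u) = 993 + 10*u (A(u) = 3 + (99 + u)*(-96 + 106) = 3 + (99 + u)*10 = 3 + (990 + 10*u) = 993 + 10*u)
(24367 - 48907)/(A(-58) - 36204) = (24367 - 48907)/((993 + 10*(-58)) - 36204) = -24540/((993 - 580) - 36204) = -24540/(413 - 36204) = -24540/(-35791) = -24540*(-1/35791) = 24540/35791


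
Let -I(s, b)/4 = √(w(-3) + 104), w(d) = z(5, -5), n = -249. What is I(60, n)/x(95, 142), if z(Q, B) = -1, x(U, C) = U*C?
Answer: -2*√103/6745 ≈ -0.0030093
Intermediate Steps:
x(U, C) = C*U
w(d) = -1
I(s, b) = -4*√103 (I(s, b) = -4*√(-1 + 104) = -4*√103)
I(60, n)/x(95, 142) = (-4*√103)/((142*95)) = -4*√103/13490 = -4*√103*(1/13490) = -2*√103/6745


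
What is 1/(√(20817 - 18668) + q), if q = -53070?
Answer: -53070/2816422751 - √2149/2816422751 ≈ -1.8860e-5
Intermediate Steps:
1/(√(20817 - 18668) + q) = 1/(√(20817 - 18668) - 53070) = 1/(√2149 - 53070) = 1/(-53070 + √2149)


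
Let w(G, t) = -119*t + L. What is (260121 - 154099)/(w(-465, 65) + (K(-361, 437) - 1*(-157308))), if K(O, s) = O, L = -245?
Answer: 15146/21281 ≈ 0.71171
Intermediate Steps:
w(G, t) = -245 - 119*t (w(G, t) = -119*t - 245 = -245 - 119*t)
(260121 - 154099)/(w(-465, 65) + (K(-361, 437) - 1*(-157308))) = (260121 - 154099)/((-245 - 119*65) + (-361 - 1*(-157308))) = 106022/((-245 - 7735) + (-361 + 157308)) = 106022/(-7980 + 156947) = 106022/148967 = 106022*(1/148967) = 15146/21281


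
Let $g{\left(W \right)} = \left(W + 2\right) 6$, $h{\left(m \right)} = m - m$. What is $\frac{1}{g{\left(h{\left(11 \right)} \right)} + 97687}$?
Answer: $\frac{1}{97699} \approx 1.0236 \cdot 10^{-5}$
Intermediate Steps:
$h{\left(m \right)} = 0$
$g{\left(W \right)} = 12 + 6 W$ ($g{\left(W \right)} = \left(2 + W\right) 6 = 12 + 6 W$)
$\frac{1}{g{\left(h{\left(11 \right)} \right)} + 97687} = \frac{1}{\left(12 + 6 \cdot 0\right) + 97687} = \frac{1}{\left(12 + 0\right) + 97687} = \frac{1}{12 + 97687} = \frac{1}{97699}$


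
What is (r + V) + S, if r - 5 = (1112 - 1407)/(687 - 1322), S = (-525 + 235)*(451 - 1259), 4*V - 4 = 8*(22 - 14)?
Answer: 29761493/127 ≈ 2.3434e+5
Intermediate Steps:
V = 17 (V = 1 + (8*(22 - 14))/4 = 1 + (8*8)/4 = 1 + (1/4)*64 = 1 + 16 = 17)
S = 234320 (S = -290*(-808) = 234320)
r = 694/127 (r = 5 + (1112 - 1407)/(687 - 1322) = 5 - 295/(-635) = 5 - 295*(-1/635) = 5 + 59/127 = 694/127 ≈ 5.4646)
(r + V) + S = (694/127 + 17) + 234320 = 2853/127 + 234320 = 29761493/127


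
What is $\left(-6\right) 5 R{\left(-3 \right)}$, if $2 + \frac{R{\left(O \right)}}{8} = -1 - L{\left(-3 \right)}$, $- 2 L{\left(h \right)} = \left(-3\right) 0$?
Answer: $720$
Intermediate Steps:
$L{\left(h \right)} = 0$ ($L{\left(h \right)} = - \frac{\left(-3\right) 0}{2} = \left(- \frac{1}{2}\right) 0 = 0$)
$R{\left(O \right)} = -24$ ($R{\left(O \right)} = -16 + 8 \left(-1 - 0\right) = -16 + 8 \left(-1 + 0\right) = -16 + 8 \left(-1\right) = -16 - 8 = -24$)
$\left(-6\right) 5 R{\left(-3 \right)} = \left(-6\right) 5 \left(-24\right) = \left(-30\right) \left(-24\right) = 720$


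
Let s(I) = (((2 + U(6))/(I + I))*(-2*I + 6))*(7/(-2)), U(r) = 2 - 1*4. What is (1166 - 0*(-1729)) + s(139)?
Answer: 1166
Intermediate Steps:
U(r) = -2 (U(r) = 2 - 4 = -2)
s(I) = 0 (s(I) = (((2 - 2)/(I + I))*(-2*I + 6))*(7/(-2)) = ((0/((2*I)))*(6 - 2*I))*(7*(-½)) = ((0*(1/(2*I)))*(6 - 2*I))*(-7/2) = (0*(6 - 2*I))*(-7/2) = 0*(-7/2) = 0)
(1166 - 0*(-1729)) + s(139) = (1166 - 0*(-1729)) + 0 = (1166 - 1*0) + 0 = (1166 + 0) + 0 = 1166 + 0 = 1166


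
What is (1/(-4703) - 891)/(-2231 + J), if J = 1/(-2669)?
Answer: 5592054103/14002100810 ≈ 0.39937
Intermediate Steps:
J = -1/2669 ≈ -0.00037467
(1/(-4703) - 891)/(-2231 + J) = (1/(-4703) - 891)/(-2231 - 1/2669) = (-1/4703 - 891)/(-5954540/2669) = -4190374/4703*(-2669/5954540) = 5592054103/14002100810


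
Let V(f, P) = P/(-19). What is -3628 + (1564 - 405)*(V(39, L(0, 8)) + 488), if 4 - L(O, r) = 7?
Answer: 562147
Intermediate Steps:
L(O, r) = -3 (L(O, r) = 4 - 1*7 = 4 - 7 = -3)
V(f, P) = -P/19 (V(f, P) = P*(-1/19) = -P/19)
-3628 + (1564 - 405)*(V(39, L(0, 8)) + 488) = -3628 + (1564 - 405)*(-1/19*(-3) + 488) = -3628 + 1159*(3/19 + 488) = -3628 + 1159*(9275/19) = -3628 + 565775 = 562147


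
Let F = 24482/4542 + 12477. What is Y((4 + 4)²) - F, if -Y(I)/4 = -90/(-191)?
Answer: -5415191588/433761 ≈ -12484.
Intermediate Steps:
Y(I) = -360/191 (Y(I) = -(-360)/(-191) = -(-360)*(-1)/191 = -4*90/191 = -360/191)
F = 28347508/2271 (F = 24482*(1/4542) + 12477 = 12241/2271 + 12477 = 28347508/2271 ≈ 12482.)
Y((4 + 4)²) - F = -360/191 - 1*28347508/2271 = -360/191 - 28347508/2271 = -5415191588/433761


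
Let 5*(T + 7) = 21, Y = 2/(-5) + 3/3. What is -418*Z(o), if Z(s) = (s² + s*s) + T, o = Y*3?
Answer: -38456/25 ≈ -1538.2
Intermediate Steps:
Y = ⅗ (Y = 2*(-⅕) + 3*(⅓) = -⅖ + 1 = ⅗ ≈ 0.60000)
T = -14/5 (T = -7 + (⅕)*21 = -7 + 21/5 = -14/5 ≈ -2.8000)
o = 9/5 (o = (⅗)*3 = 9/5 ≈ 1.8000)
Z(s) = -14/5 + 2*s² (Z(s) = (s² + s*s) - 14/5 = (s² + s²) - 14/5 = 2*s² - 14/5 = -14/5 + 2*s²)
-418*Z(o) = -418*(-14/5 + 2*(9/5)²) = -418*(-14/5 + 2*(81/25)) = -418*(-14/5 + 162/25) = -418*92/25 = -38456/25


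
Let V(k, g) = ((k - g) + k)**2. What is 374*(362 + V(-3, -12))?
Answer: 148852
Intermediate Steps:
V(k, g) = (-g + 2*k)**2
374*(362 + V(-3, -12)) = 374*(362 + (-12 - 2*(-3))**2) = 374*(362 + (-12 + 6)**2) = 374*(362 + (-6)**2) = 374*(362 + 36) = 374*398 = 148852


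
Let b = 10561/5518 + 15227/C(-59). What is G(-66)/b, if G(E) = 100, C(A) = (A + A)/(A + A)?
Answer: 551800/84033147 ≈ 0.0065665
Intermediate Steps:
C(A) = 1 (C(A) = (2*A)/((2*A)) = (2*A)*(1/(2*A)) = 1)
b = 84033147/5518 (b = 10561/5518 + 15227/1 = 10561*(1/5518) + 15227*1 = 10561/5518 + 15227 = 84033147/5518 ≈ 15229.)
G(-66)/b = 100/(84033147/5518) = 100*(5518/84033147) = 551800/84033147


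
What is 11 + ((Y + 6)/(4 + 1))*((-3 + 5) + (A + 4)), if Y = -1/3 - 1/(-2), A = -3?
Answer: 147/10 ≈ 14.700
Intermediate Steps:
Y = ⅙ (Y = -1*⅓ - 1*(-½) = -⅓ + ½ = ⅙ ≈ 0.16667)
11 + ((Y + 6)/(4 + 1))*((-3 + 5) + (A + 4)) = 11 + ((⅙ + 6)/(4 + 1))*((-3 + 5) + (-3 + 4)) = 11 + ((37/6)/5)*(2 + 1) = 11 + ((37/6)*(⅕))*3 = 11 + (37/30)*3 = 11 + 37/10 = 147/10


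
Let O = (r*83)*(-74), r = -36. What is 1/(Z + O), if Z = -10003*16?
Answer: 1/61064 ≈ 1.6376e-5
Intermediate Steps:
O = 221112 (O = -36*83*(-74) = -2988*(-74) = 221112)
Z = -160048
1/(Z + O) = 1/(-160048 + 221112) = 1/61064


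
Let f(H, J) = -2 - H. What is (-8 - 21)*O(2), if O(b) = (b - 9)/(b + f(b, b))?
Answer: -203/2 ≈ -101.50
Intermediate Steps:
O(b) = 9/2 - b/2 (O(b) = (b - 9)/(b + (-2 - b)) = (-9 + b)/(-2) = (-9 + b)*(-½) = 9/2 - b/2)
(-8 - 21)*O(2) = (-8 - 21)*(9/2 - ½*2) = -29*(9/2 - 1) = -29*7/2 = -203/2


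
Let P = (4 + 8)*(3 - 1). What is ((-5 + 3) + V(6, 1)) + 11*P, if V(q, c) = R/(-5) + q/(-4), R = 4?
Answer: 2597/10 ≈ 259.70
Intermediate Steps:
V(q, c) = -4/5 - q/4 (V(q, c) = 4/(-5) + q/(-4) = 4*(-1/5) + q*(-1/4) = -4/5 - q/4)
P = 24 (P = 12*2 = 24)
((-5 + 3) + V(6, 1)) + 11*P = ((-5 + 3) + (-4/5 - 1/4*6)) + 11*24 = (-2 + (-4/5 - 3/2)) + 264 = (-2 - 23/10) + 264 = -43/10 + 264 = 2597/10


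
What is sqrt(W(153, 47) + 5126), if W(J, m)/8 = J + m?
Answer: sqrt(6726) ≈ 82.012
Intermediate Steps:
W(J, m) = 8*J + 8*m (W(J, m) = 8*(J + m) = 8*J + 8*m)
sqrt(W(153, 47) + 5126) = sqrt((8*153 + 8*47) + 5126) = sqrt((1224 + 376) + 5126) = sqrt(1600 + 5126) = sqrt(6726)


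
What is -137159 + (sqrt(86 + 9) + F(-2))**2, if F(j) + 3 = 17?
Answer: -136868 + 28*sqrt(95) ≈ -1.3660e+5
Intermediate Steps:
F(j) = 14 (F(j) = -3 + 17 = 14)
-137159 + (sqrt(86 + 9) + F(-2))**2 = -137159 + (sqrt(86 + 9) + 14)**2 = -137159 + (sqrt(95) + 14)**2 = -137159 + (14 + sqrt(95))**2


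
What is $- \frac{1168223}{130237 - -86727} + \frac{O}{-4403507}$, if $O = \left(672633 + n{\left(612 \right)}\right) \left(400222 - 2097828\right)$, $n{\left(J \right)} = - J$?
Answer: $\frac{247513219288641803}{955402492748} \approx 2.5907 \cdot 10^{5}$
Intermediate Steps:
$O = -1140826881726$ ($O = \left(672633 - 612\right) \left(400222 - 2097828\right) = \left(672633 - 612\right) \left(-1697606\right) = 672021 \left(-1697606\right) = -1140826881726$)
$- \frac{1168223}{130237 - -86727} + \frac{O}{-4403507} = - \frac{1168223}{130237 - -86727} - \frac{1140826881726}{-4403507} = - \frac{1168223}{130237 + 86727} - - \frac{1140826881726}{4403507} = - \frac{1168223}{216964} + \frac{1140826881726}{4403507} = \frac{247513219288641803}{955402492748}$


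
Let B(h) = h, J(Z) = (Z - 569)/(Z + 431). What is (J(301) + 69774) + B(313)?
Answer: 12825854/183 ≈ 70087.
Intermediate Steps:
J(Z) = (-569 + Z)/(431 + Z)
(J(301) + 69774) + B(313) = ((-569 + 301)/(431 + 301) + 69774) + 313 = (-268/732 + 69774) + 313 = ((1/732)*(-268) + 69774) + 313 = (-67/183 + 69774) + 313 = 12768575/183 + 313 = 12825854/183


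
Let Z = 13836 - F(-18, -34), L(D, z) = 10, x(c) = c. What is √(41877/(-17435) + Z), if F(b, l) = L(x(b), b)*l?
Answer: √35607267505/1585 ≈ 119.05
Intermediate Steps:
F(b, l) = 10*l
Z = 14176 (Z = 13836 - 10*(-34) = 13836 - 1*(-340) = 13836 + 340 = 14176)
√(41877/(-17435) + Z) = √(41877/(-17435) + 14176) = √(41877*(-1/17435) + 14176) = √(-3807/1585 + 14176) = √(22465153/1585) = √35607267505/1585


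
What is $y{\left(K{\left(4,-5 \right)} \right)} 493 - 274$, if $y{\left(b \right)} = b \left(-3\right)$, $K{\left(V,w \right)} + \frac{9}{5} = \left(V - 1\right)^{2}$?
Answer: $- \frac{54614}{5} \approx -10923.0$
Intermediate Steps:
$K{\left(V,w \right)} = - \frac{9}{5} + \left(-1 + V\right)^{2}$ ($K{\left(V,w \right)} = - \frac{9}{5} + \left(V - 1\right)^{2} = - \frac{9}{5} + \left(-1 + V\right)^{2}$)
$y{\left(b \right)} = - 3 b$
$y{\left(K{\left(4,-5 \right)} \right)} 493 - 274 = - 3 \left(- \frac{9}{5} + \left(-1 + 4\right)^{2}\right) 493 - 274 = - 3 \left(- \frac{9}{5} + 3^{2}\right) 493 - 274 = - 3 \left(- \frac{9}{5} + 9\right) 493 - 274 = \left(-3\right) \frac{36}{5} \cdot 493 - 274 = \left(- \frac{108}{5}\right) 493 - 274 = - \frac{53244}{5} - 274 = - \frac{54614}{5}$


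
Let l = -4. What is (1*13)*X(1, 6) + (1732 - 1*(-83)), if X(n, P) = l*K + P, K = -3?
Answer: 2049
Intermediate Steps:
X(n, P) = 12 + P (X(n, P) = -4*(-3) + P = 12 + P)
(1*13)*X(1, 6) + (1732 - 1*(-83)) = (1*13)*(12 + 6) + (1732 - 1*(-83)) = 13*18 + (1732 + 83) = 234 + 1815 = 2049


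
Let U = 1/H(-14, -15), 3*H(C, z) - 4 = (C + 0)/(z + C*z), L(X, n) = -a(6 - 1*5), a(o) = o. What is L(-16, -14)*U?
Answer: -585/766 ≈ -0.76371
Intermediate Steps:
L(X, n) = -1 (L(X, n) = -(6 - 1*5) = -(6 - 5) = -1*1 = -1)
H(C, z) = 4/3 + C/(3*(z + C*z)) (H(C, z) = 4/3 + ((C + 0)/(z + C*z))/3 = 4/3 + (C/(z + C*z))/3 = 4/3 + C/(3*(z + C*z)))
U = 585/766 (U = 1/((⅓)*(-14 + 4*(-15) + 4*(-14)*(-15))/(-15*(1 - 14))) = 1/((⅓)*(-1/15)*(-14 - 60 + 840)/(-13)) = 1/((⅓)*(-1/15)*(-1/13)*766) = 1/(766/585) = 585/766 ≈ 0.76371)
L(-16, -14)*U = -1*585/766 = -585/766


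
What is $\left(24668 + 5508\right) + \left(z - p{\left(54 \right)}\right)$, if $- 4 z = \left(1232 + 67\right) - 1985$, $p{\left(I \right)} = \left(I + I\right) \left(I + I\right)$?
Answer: $\frac{37367}{2} \approx 18684.0$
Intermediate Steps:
$p{\left(I \right)} = 4 I^{2}$ ($p{\left(I \right)} = 2 I 2 I = 4 I^{2}$)
$z = \frac{343}{2}$ ($z = - \frac{\left(1232 + 67\right) - 1985}{4} = - \frac{1299 - 1985}{4} = \left(- \frac{1}{4}\right) \left(-686\right) = \frac{343}{2} \approx 171.5$)
$\left(24668 + 5508\right) + \left(z - p{\left(54 \right)}\right) = \left(24668 + 5508\right) + \left(\frac{343}{2} - 4 \cdot 54^{2}\right) = 30176 + \left(\frac{343}{2} - 4 \cdot 2916\right) = 30176 + \left(\frac{343}{2} - 11664\right) = 30176 - \frac{22985}{2} = \frac{37367}{2}$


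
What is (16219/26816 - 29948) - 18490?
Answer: -1298897189/26816 ≈ -48437.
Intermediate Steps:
(16219/26816 - 29948) - 18490 = -803069349/26816 - 18490 = -1298897189/26816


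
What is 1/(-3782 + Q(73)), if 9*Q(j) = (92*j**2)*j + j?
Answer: 3/11918533 ≈ 2.5171e-7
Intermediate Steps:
Q(j) = j/9 + 92*j**3/9 (Q(j) = ((92*j**2)*j + j)/9 = (92*j**3 + j)/9 = (j + 92*j**3)/9 = j/9 + 92*j**3/9)
1/(-3782 + Q(73)) = 1/(-3782 + (1/9)*73*(1 + 92*73**2)) = 1/(-3782 + (1/9)*73*(1 + 92*5329)) = 1/(-3782 + (1/9)*73*(1 + 490268)) = 1/(-3782 + (1/9)*73*490269) = 1/(-3782 + 11929879/3) = 1/(11918533/3) = 3/11918533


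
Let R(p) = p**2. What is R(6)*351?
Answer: 12636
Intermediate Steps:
R(6)*351 = 6**2*351 = 36*351 = 12636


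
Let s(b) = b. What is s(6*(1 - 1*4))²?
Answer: 324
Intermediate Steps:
s(6*(1 - 1*4))² = (6*(1 - 1*4))² = (6*(1 - 4))² = (6*(-3))² = (-18)² = 324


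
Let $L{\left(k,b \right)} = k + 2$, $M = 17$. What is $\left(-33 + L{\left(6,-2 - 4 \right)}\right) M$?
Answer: $-425$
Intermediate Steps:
$L{\left(k,b \right)} = 2 + k$
$\left(-33 + L{\left(6,-2 - 4 \right)}\right) M = \left(-33 + \left(2 + 6\right)\right) 17 = \left(-33 + 8\right) 17 = \left(-25\right) 17 = -425$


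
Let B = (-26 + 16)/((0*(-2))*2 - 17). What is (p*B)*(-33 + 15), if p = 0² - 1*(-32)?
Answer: -5760/17 ≈ -338.82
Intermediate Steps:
B = 10/17 (B = -10/(0*2 - 17) = -10/(0 - 17) = -10/(-17) = -10*(-1/17) = 10/17 ≈ 0.58823)
p = 32 (p = 0 + 32 = 32)
(p*B)*(-33 + 15) = (32*(10/17))*(-33 + 15) = (320/17)*(-18) = -5760/17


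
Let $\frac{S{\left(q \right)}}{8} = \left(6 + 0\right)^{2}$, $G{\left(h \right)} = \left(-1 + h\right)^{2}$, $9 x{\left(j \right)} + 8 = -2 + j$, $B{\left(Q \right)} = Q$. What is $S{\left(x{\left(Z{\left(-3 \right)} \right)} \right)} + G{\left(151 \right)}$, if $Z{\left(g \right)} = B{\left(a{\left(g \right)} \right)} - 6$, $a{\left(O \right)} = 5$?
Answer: $22788$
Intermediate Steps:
$Z{\left(g \right)} = -1$ ($Z{\left(g \right)} = 5 - 6 = -1$)
$x{\left(j \right)} = - \frac{10}{9} + \frac{j}{9}$ ($x{\left(j \right)} = - \frac{8}{9} + \frac{-2 + j}{9} = - \frac{8}{9} + \left(- \frac{2}{9} + \frac{j}{9}\right) = - \frac{10}{9} + \frac{j}{9}$)
$S{\left(q \right)} = 288$ ($S{\left(q \right)} = 8 \left(6 + 0\right)^{2} = 8 \cdot 6^{2} = 8 \cdot 36 = 288$)
$S{\left(x{\left(Z{\left(-3 \right)} \right)} \right)} + G{\left(151 \right)} = 288 + \left(-1 + 151\right)^{2} = 288 + 150^{2} = 288 + 22500 = 22788$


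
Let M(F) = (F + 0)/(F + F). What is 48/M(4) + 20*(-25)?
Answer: -404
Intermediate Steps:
M(F) = 1/2 (M(F) = F/((2*F)) = F*(1/(2*F)) = 1/2)
48/M(4) + 20*(-25) = 48/(1/2) + 20*(-25) = 48*2 - 500 = 96 - 500 = -404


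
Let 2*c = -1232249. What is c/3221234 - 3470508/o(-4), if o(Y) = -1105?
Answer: 22357275098599/7118927140 ≈ 3140.5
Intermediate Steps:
c = -1232249/2 (c = (½)*(-1232249) = -1232249/2 ≈ -6.1612e+5)
c/3221234 - 3470508/o(-4) = -1232249/2/3221234 - 3470508/(-1105) = -1232249/2*1/3221234 - 3470508*(-1/1105) = -1232249/6442468 + 3470508/1105 = 22357275098599/7118927140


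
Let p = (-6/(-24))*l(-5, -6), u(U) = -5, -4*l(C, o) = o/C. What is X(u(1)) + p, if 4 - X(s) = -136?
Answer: 5597/40 ≈ 139.93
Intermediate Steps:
l(C, o) = -o/(4*C)
X(s) = 140 (X(s) = 4 - 1*(-136) = 4 + 136 = 140)
p = -3/40 (p = (-6/(-24))*(-¼*(-6)/(-5)) = (-1/24*(-6))*(-¼*(-6)*(-⅕)) = (¼)*(-3/10) = -3/40 ≈ -0.075000)
X(u(1)) + p = 140 - 3/40 = 5597/40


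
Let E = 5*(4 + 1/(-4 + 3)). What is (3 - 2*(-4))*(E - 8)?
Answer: 77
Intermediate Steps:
E = 15 (E = 5*(4 + 1/(-1)) = 5*(4 - 1) = 5*3 = 15)
(3 - 2*(-4))*(E - 8) = (3 - 2*(-4))*(15 - 8) = (3 + 8)*7 = 11*7 = 77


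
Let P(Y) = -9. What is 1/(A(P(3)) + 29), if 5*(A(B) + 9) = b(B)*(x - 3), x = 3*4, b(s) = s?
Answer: 5/19 ≈ 0.26316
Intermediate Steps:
x = 12
A(B) = -9 + 9*B/5 (A(B) = -9 + (B*(12 - 3))/5 = -9 + (B*9)/5 = -9 + (9*B)/5 = -9 + 9*B/5)
1/(A(P(3)) + 29) = 1/((-9 + (9/5)*(-9)) + 29) = 1/((-9 - 81/5) + 29) = 1/(-126/5 + 29) = 1/(19/5) = 5/19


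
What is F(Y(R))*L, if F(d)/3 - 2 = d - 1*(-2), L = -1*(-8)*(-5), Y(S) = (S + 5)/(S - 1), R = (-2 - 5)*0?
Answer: 120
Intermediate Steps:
R = 0 (R = -7*0 = 0)
Y(S) = (5 + S)/(-1 + S)
L = -40 (L = 8*(-5) = -40)
F(d) = 12 + 3*d (F(d) = 6 + 3*(d - 1*(-2)) = 6 + 3*(d + 2) = 6 + 3*(2 + d) = 6 + (6 + 3*d) = 12 + 3*d)
F(Y(R))*L = (12 + 3*((5 + 0)/(-1 + 0)))*(-40) = (12 + 3*(5/(-1)))*(-40) = (12 + 3*(-1*5))*(-40) = (12 + 3*(-5))*(-40) = (12 - 15)*(-40) = -3*(-40) = 120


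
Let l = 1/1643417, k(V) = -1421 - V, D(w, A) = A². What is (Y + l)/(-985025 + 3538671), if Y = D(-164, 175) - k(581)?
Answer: 26809883230/2098352624191 ≈ 0.012777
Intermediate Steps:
l = 1/1643417 ≈ 6.0849e-7
Y = 32627 (Y = 175² - (-1421 - 1*581) = 30625 - (-1421 - 581) = 30625 - 1*(-2002) = 30625 + 2002 = 32627)
(Y + l)/(-985025 + 3538671) = (32627 + 1/1643417)/(-985025 + 3538671) = (53619766460/1643417)/2553646 = (53619766460/1643417)*(1/2553646) = 26809883230/2098352624191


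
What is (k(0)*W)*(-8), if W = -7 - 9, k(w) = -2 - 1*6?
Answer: -1024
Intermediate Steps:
k(w) = -8 (k(w) = -2 - 6 = -8)
W = -16
(k(0)*W)*(-8) = -8*(-16)*(-8) = 128*(-8) = -1024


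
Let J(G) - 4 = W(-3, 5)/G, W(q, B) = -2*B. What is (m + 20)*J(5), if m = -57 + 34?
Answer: -6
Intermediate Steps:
J(G) = 4 - 10/G (J(G) = 4 + (-2*5)/G = 4 - 10/G)
m = -23
(m + 20)*J(5) = (-23 + 20)*(4 - 10/5) = -3*(4 - 10*⅕) = -3*(4 - 2) = -3*2 = -6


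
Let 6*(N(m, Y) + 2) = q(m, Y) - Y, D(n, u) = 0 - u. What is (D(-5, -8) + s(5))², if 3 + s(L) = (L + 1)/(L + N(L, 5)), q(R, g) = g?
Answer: 49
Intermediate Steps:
D(n, u) = -u
N(m, Y) = -2 (N(m, Y) = -2 + (Y - Y)/6 = -2 + (⅙)*0 = -2 + 0 = -2)
s(L) = -3 + (1 + L)/(-2 + L) (s(L) = -3 + (L + 1)/(L - 2) = -3 + (1 + L)/(-2 + L))
(D(-5, -8) + s(5))² = (-1*(-8) + (7 - 2*5)/(-2 + 5))² = (8 + (7 - 10)/3)² = (8 + (⅓)*(-3))² = (8 - 1)² = 7² = 49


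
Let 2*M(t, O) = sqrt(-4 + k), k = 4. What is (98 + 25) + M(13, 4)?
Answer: 123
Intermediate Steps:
M(t, O) = 0 (M(t, O) = sqrt(-4 + 4)/2 = sqrt(0)/2 = (1/2)*0 = 0)
(98 + 25) + M(13, 4) = (98 + 25) + 0 = 123 + 0 = 123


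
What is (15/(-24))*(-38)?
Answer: 95/4 ≈ 23.750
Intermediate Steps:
(15/(-24))*(-38) = -1/24*15*(-38) = -5/8*(-38) = 95/4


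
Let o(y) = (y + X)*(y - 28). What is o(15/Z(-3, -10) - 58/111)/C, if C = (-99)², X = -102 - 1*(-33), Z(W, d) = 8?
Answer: 129223643/702592704 ≈ 0.18392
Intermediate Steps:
X = -69 (X = -102 + 33 = -69)
o(y) = (-69 + y)*(-28 + y) (o(y) = (y - 69)*(y - 28) = (-69 + y)*(-28 + y))
C = 9801
o(15/Z(-3, -10) - 58/111)/C = (1932 + (15/8 - 58/111)² - 97*(15/8 - 58/111))/9801 = (1932 + (15*(⅛) - 58*1/111)² - 97*(15*(⅛) - 58*1/111))*(1/9801) = (1932 + (15/8 - 58/111)² - 97*(15/8 - 58/111))*(1/9801) = (1932 + (1201/888)² - 97*1201/888)*(1/9801) = (1932 + 1442401/788544 - 116497/888)*(1/9801) = (1421460073/788544)*(1/9801) = 129223643/702592704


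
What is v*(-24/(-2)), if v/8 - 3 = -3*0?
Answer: 288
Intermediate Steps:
v = 24 (v = 24 + 8*(-3*0) = 24 + 8*0 = 24 + 0 = 24)
v*(-24/(-2)) = 24*(-24/(-2)) = 24*(-24*(-1)/2) = 24*(-8*(-3/2)) = 24*12 = 288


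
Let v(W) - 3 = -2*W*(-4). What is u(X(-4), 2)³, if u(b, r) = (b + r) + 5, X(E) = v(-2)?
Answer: -216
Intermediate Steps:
v(W) = 3 + 8*W (v(W) = 3 - 2*W*(-4) = 3 + 8*W)
X(E) = -13 (X(E) = 3 + 8*(-2) = 3 - 16 = -13)
u(b, r) = 5 + b + r
u(X(-4), 2)³ = (5 - 13 + 2)³ = (-6)³ = -216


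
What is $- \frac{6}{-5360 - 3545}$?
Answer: $\frac{6}{8905} \approx 0.00067378$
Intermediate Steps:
$- \frac{6}{-5360 - 3545} = - \frac{6}{-8905} = \left(-6\right) \left(- \frac{1}{8905}\right) = \frac{6}{8905}$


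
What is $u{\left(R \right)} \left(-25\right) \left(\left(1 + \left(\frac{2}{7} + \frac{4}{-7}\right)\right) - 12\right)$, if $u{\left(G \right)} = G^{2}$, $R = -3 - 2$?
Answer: $\frac{49375}{7} \approx 7053.6$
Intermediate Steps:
$R = -5$
$u{\left(R \right)} \left(-25\right) \left(\left(1 + \left(\frac{2}{7} + \frac{4}{-7}\right)\right) - 12\right) = \left(-5\right)^{2} \left(-25\right) \left(\left(1 + \left(\frac{2}{7} + \frac{4}{-7}\right)\right) - 12\right) = 25 \left(-25\right) \left(\left(1 + \left(2 \cdot \frac{1}{7} + 4 \left(- \frac{1}{7}\right)\right)\right) - 12\right) = - 625 \left(\left(1 + \left(\frac{2}{7} - \frac{4}{7}\right)\right) - 12\right) = - 625 \left(\left(1 - \frac{2}{7}\right) - 12\right) = - 625 \left(\frac{5}{7} - 12\right) = \left(-625\right) \left(- \frac{79}{7}\right) = \frac{49375}{7}$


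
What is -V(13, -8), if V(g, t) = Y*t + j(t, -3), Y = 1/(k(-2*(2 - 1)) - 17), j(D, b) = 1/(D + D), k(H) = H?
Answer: -109/304 ≈ -0.35855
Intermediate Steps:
j(D, b) = 1/(2*D)
Y = -1/19 (Y = 1/(-2*(2 - 1) - 17) = 1/(-2*1 - 17) = 1/(-2 - 17) = 1/(-19) = -1/19 ≈ -0.052632)
V(g, t) = 1/(2*t) - t/19 (V(g, t) = -t/19 + 1/(2*t) = 1/(2*t) - t/19)
-V(13, -8) = -((½)/(-8) - 1/19*(-8)) = -((½)*(-⅛) + 8/19) = -(-1/16 + 8/19) = -1*109/304 = -109/304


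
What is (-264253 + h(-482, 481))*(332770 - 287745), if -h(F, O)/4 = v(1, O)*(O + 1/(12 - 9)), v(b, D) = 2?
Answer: -36214102775/3 ≈ -1.2071e+10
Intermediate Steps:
h(F, O) = -8/3 - 8*O (h(F, O) = -8*(O + 1/(12 - 9)) = -8*(O + 1/3) = -8*(O + ⅓) = -8*(⅓ + O) = -4*(⅔ + 2*O) = -8/3 - 8*O)
(-264253 + h(-482, 481))*(332770 - 287745) = (-264253 + (-8/3 - 8*481))*(332770 - 287745) = (-264253 + (-8/3 - 3848))*45025 = (-264253 - 11552/3)*45025 = -804311/3*45025 = -36214102775/3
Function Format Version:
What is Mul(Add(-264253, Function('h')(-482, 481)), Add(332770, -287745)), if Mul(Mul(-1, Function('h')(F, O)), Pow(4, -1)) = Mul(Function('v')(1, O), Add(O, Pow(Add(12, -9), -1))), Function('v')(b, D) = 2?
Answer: Rational(-36214102775, 3) ≈ -1.2071e+10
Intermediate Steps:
Function('h')(F, O) = Add(Rational(-8, 3), Mul(-8, O)) (Function('h')(F, O) = Mul(-4, Mul(2, Add(O, Pow(Add(12, -9), -1)))) = Mul(-4, Mul(2, Add(O, Pow(3, -1)))) = Mul(-4, Mul(2, Add(O, Rational(1, 3)))) = Mul(-4, Mul(2, Add(Rational(1, 3), O))) = Mul(-4, Add(Rational(2, 3), Mul(2, O))) = Add(Rational(-8, 3), Mul(-8, O)))
Mul(Add(-264253, Function('h')(-482, 481)), Add(332770, -287745)) = Mul(Add(-264253, Add(Rational(-8, 3), Mul(-8, 481))), Add(332770, -287745)) = Mul(Add(-264253, Add(Rational(-8, 3), -3848)), 45025) = Mul(Add(-264253, Rational(-11552, 3)), 45025) = Mul(Rational(-804311, 3), 45025) = Rational(-36214102775, 3)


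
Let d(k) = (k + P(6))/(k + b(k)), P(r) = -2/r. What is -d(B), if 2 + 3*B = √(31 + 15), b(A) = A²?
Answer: 43/315 - 41*√46/630 ≈ -0.30488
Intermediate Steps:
B = -⅔ + √46/3 (B = -⅔ + √(31 + 15)/3 = -⅔ + √46/3 ≈ 1.5941)
d(k) = (-⅓ + k)/(k + k²) (d(k) = (k - 2/6)/(k + k²) = (k - 2*⅙)/(k + k²) = (k - ⅓)/(k + k²) = (-⅓ + k)/(k + k²))
-d(B) = -(-⅓ + (-⅔ + √46/3))/((-⅔ + √46/3)*(1 + (-⅔ + √46/3))) = -(-1 + √46/3)/((-⅔ + √46/3)*(⅓ + √46/3))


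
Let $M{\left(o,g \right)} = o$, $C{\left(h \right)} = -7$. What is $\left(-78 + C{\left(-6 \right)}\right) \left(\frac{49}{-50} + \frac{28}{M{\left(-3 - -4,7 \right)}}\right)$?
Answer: $- \frac{22967}{10} \approx -2296.7$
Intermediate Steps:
$\left(-78 + C{\left(-6 \right)}\right) \left(\frac{49}{-50} + \frac{28}{M{\left(-3 - -4,7 \right)}}\right) = \left(-78 - 7\right) \left(\frac{49}{-50} + \frac{28}{-3 - -4}\right) = - 85 \left(49 \left(- \frac{1}{50}\right) + \frac{28}{-3 + 4}\right) = - 85 \left(- \frac{49}{50} + \frac{28}{1}\right) = - 85 \left(- \frac{49}{50} + 28 \cdot 1\right) = - 85 \left(- \frac{49}{50} + 28\right) = \left(-85\right) \frac{1351}{50} = - \frac{22967}{10}$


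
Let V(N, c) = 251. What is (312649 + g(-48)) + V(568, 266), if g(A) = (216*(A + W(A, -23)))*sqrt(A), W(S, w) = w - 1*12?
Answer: 312900 - 71712*I*sqrt(3) ≈ 3.129e+5 - 1.2421e+5*I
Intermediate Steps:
W(S, w) = -12 + w (W(S, w) = w - 12 = -12 + w)
g(A) = sqrt(A)*(-7560 + 216*A) (g(A) = (216*(A + (-12 - 23)))*sqrt(A) = (216*(A - 35))*sqrt(A) = (216*(-35 + A))*sqrt(A) = (-7560 + 216*A)*sqrt(A) = sqrt(A)*(-7560 + 216*A))
(312649 + g(-48)) + V(568, 266) = (312649 + 216*sqrt(-48)*(-35 - 48)) + 251 = (312649 + 216*(4*I*sqrt(3))*(-83)) + 251 = (312649 - 71712*I*sqrt(3)) + 251 = 312900 - 71712*I*sqrt(3)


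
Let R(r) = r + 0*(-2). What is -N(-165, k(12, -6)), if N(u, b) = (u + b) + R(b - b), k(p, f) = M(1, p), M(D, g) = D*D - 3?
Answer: 167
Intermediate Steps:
M(D, g) = -3 + D**2 (M(D, g) = D**2 - 3 = -3 + D**2)
k(p, f) = -2 (k(p, f) = -3 + 1**2 = -3 + 1 = -2)
R(r) = r (R(r) = r + 0 = r)
N(u, b) = b + u (N(u, b) = (u + b) + (b - b) = (b + u) + 0 = b + u)
-N(-165, k(12, -6)) = -(-2 - 165) = -1*(-167) = 167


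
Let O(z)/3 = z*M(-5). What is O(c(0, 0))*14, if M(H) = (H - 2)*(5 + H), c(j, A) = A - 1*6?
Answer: 0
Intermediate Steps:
c(j, A) = -6 + A (c(j, A) = A - 6 = -6 + A)
M(H) = (-2 + H)*(5 + H)
O(z) = 0 (O(z) = 3*(z*(-10 + (-5)² + 3*(-5))) = 3*(z*(-10 + 25 - 15)) = 3*(z*0) = 3*0 = 0)
O(c(0, 0))*14 = 0*14 = 0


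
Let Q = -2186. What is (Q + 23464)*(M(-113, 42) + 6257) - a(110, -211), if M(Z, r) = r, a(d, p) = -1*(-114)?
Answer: 134030008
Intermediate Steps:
a(d, p) = 114
(Q + 23464)*(M(-113, 42) + 6257) - a(110, -211) = (-2186 + 23464)*(42 + 6257) - 1*114 = 21278*6299 - 114 = 134030122 - 114 = 134030008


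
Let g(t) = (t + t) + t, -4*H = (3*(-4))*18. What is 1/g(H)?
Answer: 1/162 ≈ 0.0061728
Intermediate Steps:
H = 54 (H = -3*(-4)*18/4 = -(-3)*18 = -¼*(-216) = 54)
g(t) = 3*t (g(t) = 2*t + t = 3*t)
1/g(H) = 1/(3*54) = 1/162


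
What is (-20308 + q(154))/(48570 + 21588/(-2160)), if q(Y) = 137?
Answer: -3630780/8740801 ≈ -0.41538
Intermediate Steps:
(-20308 + q(154))/(48570 + 21588/(-2160)) = (-20308 + 137)/(48570 + 21588/(-2160)) = -20171/(48570 + 21588*(-1/2160)) = -20171/(48570 - 1799/180) = -20171/8740801/180 = -20171*180/8740801 = -3630780/8740801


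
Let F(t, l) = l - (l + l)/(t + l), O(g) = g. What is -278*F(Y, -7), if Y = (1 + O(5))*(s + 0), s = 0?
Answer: 2502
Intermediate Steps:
Y = 0 (Y = (1 + 5)*(0 + 0) = 6*0 = 0)
F(t, l) = l - 2*l/(l + t)
-278*F(Y, -7) = -(-1946)*(-2 - 7 + 0)/(-7 + 0) = -(-1946)*(-9)/(-7) = -(-1946)*(-1)*(-9)/7 = -278*(-9) = 2502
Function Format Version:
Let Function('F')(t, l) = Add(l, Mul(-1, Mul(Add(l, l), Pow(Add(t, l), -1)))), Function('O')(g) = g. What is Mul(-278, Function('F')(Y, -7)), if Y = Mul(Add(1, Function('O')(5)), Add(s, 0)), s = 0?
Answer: 2502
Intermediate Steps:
Y = 0 (Y = Mul(Add(1, 5), Add(0, 0)) = Mul(6, 0) = 0)
Function('F')(t, l) = Add(l, Mul(-2, l, Pow(Add(l, t), -1))) (Function('F')(t, l) = Add(l, Mul(-1, Mul(Mul(2, l), Pow(Add(l, t), -1)))) = Add(l, Mul(-1, Mul(2, l, Pow(Add(l, t), -1)))) = Add(l, Mul(-2, l, Pow(Add(l, t), -1))))
Mul(-278, Function('F')(Y, -7)) = Mul(-278, Mul(-7, Pow(Add(-7, 0), -1), Add(-2, -7, 0))) = Mul(-278, Mul(-7, Pow(-7, -1), -9)) = Mul(-278, Mul(-7, Rational(-1, 7), -9)) = Mul(-278, -9) = 2502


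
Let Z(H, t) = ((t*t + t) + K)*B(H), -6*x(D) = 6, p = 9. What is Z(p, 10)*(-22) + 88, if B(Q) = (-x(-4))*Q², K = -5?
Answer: -187022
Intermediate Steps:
x(D) = -1 (x(D) = -⅙*6 = -1)
B(Q) = Q² (B(Q) = (-1*(-1))*Q² = 1*Q² = Q²)
Z(H, t) = H²*(-5 + t + t²) (Z(H, t) = ((t*t + t) - 5)*H² = ((t² + t) - 5)*H² = ((t + t²) - 5)*H² = (-5 + t + t²)*H² = H²*(-5 + t + t²))
Z(p, 10)*(-22) + 88 = (9²*(-5 + 10 + 10²))*(-22) + 88 = (81*(-5 + 10 + 100))*(-22) + 88 = (81*105)*(-22) + 88 = 8505*(-22) + 88 = -187110 + 88 = -187022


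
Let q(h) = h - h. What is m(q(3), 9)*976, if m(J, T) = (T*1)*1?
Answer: 8784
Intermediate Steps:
q(h) = 0
m(J, T) = T (m(J, T) = T*1 = T)
m(q(3), 9)*976 = 9*976 = 8784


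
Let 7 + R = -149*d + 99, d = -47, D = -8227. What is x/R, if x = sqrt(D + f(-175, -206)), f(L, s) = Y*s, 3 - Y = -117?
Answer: I*sqrt(32947)/7095 ≈ 0.025583*I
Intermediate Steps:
Y = 120 (Y = 3 - 1*(-117) = 3 + 117 = 120)
f(L, s) = 120*s
R = 7095 (R = -7 + (-149*(-47) + 99) = -7 + (7003 + 99) = -7 + 7102 = 7095)
x = I*sqrt(32947) (x = sqrt(-8227 + 120*(-206)) = sqrt(-8227 - 24720) = sqrt(-32947) = I*sqrt(32947) ≈ 181.51*I)
x/R = (I*sqrt(32947))/7095 = (I*sqrt(32947))*(1/7095) = I*sqrt(32947)/7095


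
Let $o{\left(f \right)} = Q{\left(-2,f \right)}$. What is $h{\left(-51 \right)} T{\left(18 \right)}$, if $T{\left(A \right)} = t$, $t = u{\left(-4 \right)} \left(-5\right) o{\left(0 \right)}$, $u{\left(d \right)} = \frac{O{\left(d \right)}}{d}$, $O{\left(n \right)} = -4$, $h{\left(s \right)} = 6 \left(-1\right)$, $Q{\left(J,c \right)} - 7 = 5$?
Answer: $360$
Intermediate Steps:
$Q{\left(J,c \right)} = 12$ ($Q{\left(J,c \right)} = 7 + 5 = 12$)
$o{\left(f \right)} = 12$
$h{\left(s \right)} = -6$
$u{\left(d \right)} = - \frac{4}{d}$
$t = -60$ ($t = - \frac{4}{-4} \left(-5\right) 12 = \left(-4\right) \left(- \frac{1}{4}\right) \left(-5\right) 12 = 1 \left(-5\right) 12 = \left(-5\right) 12 = -60$)
$T{\left(A \right)} = -60$
$h{\left(-51 \right)} T{\left(18 \right)} = \left(-6\right) \left(-60\right) = 360$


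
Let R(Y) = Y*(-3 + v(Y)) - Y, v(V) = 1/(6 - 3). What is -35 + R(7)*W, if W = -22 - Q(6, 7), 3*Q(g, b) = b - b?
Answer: 1589/3 ≈ 529.67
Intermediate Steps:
Q(g, b) = 0 (Q(g, b) = (b - b)/3 = (⅓)*0 = 0)
v(V) = ⅓ (v(V) = 1/3 = ⅓)
R(Y) = -11*Y/3 (R(Y) = Y*(-3 + ⅓) - Y = Y*(-8/3) - Y = -8*Y/3 - Y = -11*Y/3)
W = -22 (W = -22 - 1*0 = -22 + 0 = -22)
-35 + R(7)*W = -35 - 11/3*7*(-22) = -35 - 77/3*(-22) = -35 + 1694/3 = 1589/3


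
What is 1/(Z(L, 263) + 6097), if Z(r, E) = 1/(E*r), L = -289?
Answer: 76007/463414678 ≈ 0.00016401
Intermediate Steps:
Z(r, E) = 1/(E*r)
1/(Z(L, 263) + 6097) = 1/(1/(263*(-289)) + 6097) = 1/((1/263)*(-1/289) + 6097) = 1/(-1/76007 + 6097) = 1/(463414678/76007) = 76007/463414678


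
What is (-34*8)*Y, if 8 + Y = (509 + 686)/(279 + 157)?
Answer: 155924/109 ≈ 1430.5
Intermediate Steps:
Y = -2293/436 (Y = -8 + (509 + 686)/(279 + 157) = -8 + 1195/436 = -2293/436 ≈ -5.2592)
(-34*8)*Y = -34*8*(-2293/436) = -272*(-2293/436) = 155924/109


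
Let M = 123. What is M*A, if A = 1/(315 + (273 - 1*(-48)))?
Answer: 41/212 ≈ 0.19340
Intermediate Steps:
A = 1/636 (A = 1/(315 + (273 + 48)) = 1/(315 + 321) = 1/636 ≈ 0.0015723)
M*A = 123*(1/636) = 41/212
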